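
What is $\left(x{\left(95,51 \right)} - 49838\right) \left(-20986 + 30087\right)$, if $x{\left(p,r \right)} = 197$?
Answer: $-451782741$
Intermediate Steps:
$\left(x{\left(95,51 \right)} - 49838\right) \left(-20986 + 30087\right) = \left(197 - 49838\right) \left(-20986 + 30087\right) = \left(-49641\right) 9101 = -451782741$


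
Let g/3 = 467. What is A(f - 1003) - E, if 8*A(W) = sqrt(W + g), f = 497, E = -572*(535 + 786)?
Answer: 755612 + sqrt(895)/8 ≈ 7.5562e+5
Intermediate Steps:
E = -755612 (E = -572*1321 = -755612)
g = 1401 (g = 3*467 = 1401)
A(W) = sqrt(1401 + W)/8 (A(W) = sqrt(W + 1401)/8 = sqrt(1401 + W)/8)
A(f - 1003) - E = sqrt(1401 + (497 - 1003))/8 - 1*(-755612) = sqrt(1401 - 506)/8 + 755612 = sqrt(895)/8 + 755612 = 755612 + sqrt(895)/8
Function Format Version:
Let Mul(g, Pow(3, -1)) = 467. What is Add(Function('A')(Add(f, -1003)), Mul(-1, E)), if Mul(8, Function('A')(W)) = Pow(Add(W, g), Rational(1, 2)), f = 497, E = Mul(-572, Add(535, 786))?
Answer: Add(755612, Mul(Rational(1, 8), Pow(895, Rational(1, 2)))) ≈ 7.5562e+5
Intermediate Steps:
E = -755612 (E = Mul(-572, 1321) = -755612)
g = 1401 (g = Mul(3, 467) = 1401)
Function('A')(W) = Mul(Rational(1, 8), Pow(Add(1401, W), Rational(1, 2))) (Function('A')(W) = Mul(Rational(1, 8), Pow(Add(W, 1401), Rational(1, 2))) = Mul(Rational(1, 8), Pow(Add(1401, W), Rational(1, 2))))
Add(Function('A')(Add(f, -1003)), Mul(-1, E)) = Add(Mul(Rational(1, 8), Pow(Add(1401, Add(497, -1003)), Rational(1, 2))), Mul(-1, -755612)) = Add(Mul(Rational(1, 8), Pow(Add(1401, -506), Rational(1, 2))), 755612) = Add(Mul(Rational(1, 8), Pow(895, Rational(1, 2))), 755612) = Add(755612, Mul(Rational(1, 8), Pow(895, Rational(1, 2))))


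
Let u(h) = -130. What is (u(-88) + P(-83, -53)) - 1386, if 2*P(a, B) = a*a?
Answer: 3857/2 ≈ 1928.5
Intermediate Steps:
P(a, B) = a²/2 (P(a, B) = (a*a)/2 = a²/2)
(u(-88) + P(-83, -53)) - 1386 = (-130 + (½)*(-83)²) - 1386 = (-130 + (½)*6889) - 1386 = (-130 + 6889/2) - 1386 = 6629/2 - 1386 = 3857/2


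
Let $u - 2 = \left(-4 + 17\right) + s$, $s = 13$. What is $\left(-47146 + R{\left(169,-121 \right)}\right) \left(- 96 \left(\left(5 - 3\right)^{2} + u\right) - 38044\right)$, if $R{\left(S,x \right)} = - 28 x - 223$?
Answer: $1808322796$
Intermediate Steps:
$R{\left(S,x \right)} = -223 - 28 x$
$u = 28$ ($u = 2 + \left(\left(-4 + 17\right) + 13\right) = 2 + \left(13 + 13\right) = 2 + 26 = 28$)
$\left(-47146 + R{\left(169,-121 \right)}\right) \left(- 96 \left(\left(5 - 3\right)^{2} + u\right) - 38044\right) = \left(-47146 - -3165\right) \left(- 96 \left(\left(5 - 3\right)^{2} + 28\right) - 38044\right) = \left(-47146 + \left(-223 + 3388\right)\right) \left(- 96 \left(2^{2} + 28\right) - 38044\right) = \left(-47146 + 3165\right) \left(- 96 \left(4 + 28\right) - 38044\right) = - 43981 \left(\left(-96\right) 32 - 38044\right) = - 43981 \left(-3072 - 38044\right) = \left(-43981\right) \left(-41116\right) = 1808322796$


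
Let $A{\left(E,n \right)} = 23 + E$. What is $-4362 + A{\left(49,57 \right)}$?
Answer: $-4290$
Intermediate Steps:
$-4362 + A{\left(49,57 \right)} = -4362 + \left(23 + 49\right) = -4362 + 72 = -4290$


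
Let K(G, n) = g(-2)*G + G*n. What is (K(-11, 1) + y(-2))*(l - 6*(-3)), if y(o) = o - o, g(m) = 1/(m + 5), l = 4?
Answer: -968/3 ≈ -322.67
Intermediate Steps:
g(m) = 1/(5 + m)
y(o) = 0
K(G, n) = G/3 + G*n (K(G, n) = G/(5 - 2) + G*n = G/3 + G*n)
(K(-11, 1) + y(-2))*(l - 6*(-3)) = (-11*(⅓ + 1) + 0)*(4 - 6*(-3)) = (-11*4/3 + 0)*(4 + 18) = (-44/3 + 0)*22 = -44/3*22 = -968/3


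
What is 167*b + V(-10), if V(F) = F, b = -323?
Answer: -53951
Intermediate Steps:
167*b + V(-10) = 167*(-323) - 10 = -53941 - 10 = -53951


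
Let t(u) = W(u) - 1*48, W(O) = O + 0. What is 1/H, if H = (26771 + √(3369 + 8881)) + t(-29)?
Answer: 13347/356278693 - 35*√10/712557386 ≈ 3.7307e-5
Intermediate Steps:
W(O) = O
t(u) = -48 + u (t(u) = u - 1*48 = u - 48 = -48 + u)
H = 26694 + 35*√10 (H = (26771 + √(3369 + 8881)) + (-48 - 29) = (26771 + √12250) - 77 = (26771 + 35*√10) - 77 = 26694 + 35*√10 ≈ 26805.)
1/H = 1/(26694 + 35*√10)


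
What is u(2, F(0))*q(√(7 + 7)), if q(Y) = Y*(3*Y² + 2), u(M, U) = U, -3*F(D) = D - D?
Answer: 0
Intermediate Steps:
F(D) = 0 (F(D) = -(D - D)/3 = -⅓*0 = 0)
q(Y) = Y*(2 + 3*Y²)
u(2, F(0))*q(√(7 + 7)) = 0*(√(7 + 7)*(2 + 3*(√(7 + 7))²)) = 0*(√14*(2 + 3*(√14)²)) = 0*(√14*(2 + 3*14)) = 0*(√14*(2 + 42)) = 0*(√14*44) = 0*(44*√14) = 0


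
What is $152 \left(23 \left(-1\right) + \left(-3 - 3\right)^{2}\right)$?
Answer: $1976$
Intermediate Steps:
$152 \left(23 \left(-1\right) + \left(-3 - 3\right)^{2}\right) = 152 \left(-23 + \left(-6\right)^{2}\right) = 152 \left(-23 + 36\right) = 152 \cdot 13 = 1976$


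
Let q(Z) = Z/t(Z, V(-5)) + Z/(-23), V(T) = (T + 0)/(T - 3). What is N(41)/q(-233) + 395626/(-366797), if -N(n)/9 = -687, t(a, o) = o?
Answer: -277309546447/15298002479 ≈ -18.127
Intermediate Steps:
V(T) = T/(-3 + T)
q(Z) = 179*Z/115 (q(Z) = Z/((-5/(-3 - 5))) + Z/(-23) = Z/((-5/(-8))) + Z*(-1/23) = Z/((-5*(-⅛))) - Z/23 = Z/(5/8) - Z/23 = Z*(8/5) - Z/23 = 8*Z/5 - Z/23 = 179*Z/115)
N(n) = 6183 (N(n) = -9*(-687) = 6183)
N(41)/q(-233) + 395626/(-366797) = 6183/(((179/115)*(-233))) + 395626/(-366797) = 6183/(-41707/115) + 395626*(-1/366797) = 6183*(-115/41707) - 395626/366797 = -711045/41707 - 395626/366797 = -277309546447/15298002479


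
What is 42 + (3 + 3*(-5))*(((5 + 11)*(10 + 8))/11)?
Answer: -2994/11 ≈ -272.18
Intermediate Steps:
42 + (3 + 3*(-5))*(((5 + 11)*(10 + 8))/11) = 42 + (3 - 15)*((16*18)*(1/11)) = 42 - 3456/11 = -2994/11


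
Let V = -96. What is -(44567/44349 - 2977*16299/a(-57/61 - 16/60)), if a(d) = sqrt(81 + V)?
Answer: -44567/44349 - 16174041*I*sqrt(15)/5 ≈ -1.0049 - 1.2528e+7*I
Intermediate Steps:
a(d) = I*sqrt(15) (a(d) = sqrt(81 - 96) = sqrt(-15) = I*sqrt(15))
-(44567/44349 - 2977*16299/a(-57/61 - 16/60)) = -(44567/44349 - 2977*(-5433*I*sqrt(15)/5)) = -(44567/44349 - (-16174041)*I*sqrt(15)/5) = -(44567/44349 + 16174041*I*sqrt(15)/5) = -44567/44349 - 16174041*I*sqrt(15)/5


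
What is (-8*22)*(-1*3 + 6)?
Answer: -528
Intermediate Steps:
(-8*22)*(-1*3 + 6) = -176*(-3 + 6) = -176*3 = -528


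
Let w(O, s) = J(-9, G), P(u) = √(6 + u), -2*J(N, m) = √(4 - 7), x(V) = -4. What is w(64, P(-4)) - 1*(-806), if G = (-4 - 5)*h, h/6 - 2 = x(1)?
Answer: 806 - I*√3/2 ≈ 806.0 - 0.86602*I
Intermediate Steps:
h = -12 (h = 12 + 6*(-4) = 12 - 24 = -12)
G = 108 (G = (-4 - 5)*(-12) = -9*(-12) = 108)
J(N, m) = -I*√3/2 (J(N, m) = -√(4 - 7)/2 = -I*√3/2)
w(O, s) = -I*√3/2
w(64, P(-4)) - 1*(-806) = -I*√3/2 - 1*(-806) = -I*√3/2 + 806 = 806 - I*√3/2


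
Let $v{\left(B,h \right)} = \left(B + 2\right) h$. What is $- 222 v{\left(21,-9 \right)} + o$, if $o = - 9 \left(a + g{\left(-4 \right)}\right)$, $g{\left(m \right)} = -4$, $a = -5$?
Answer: $46035$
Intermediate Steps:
$v{\left(B,h \right)} = h \left(2 + B\right)$ ($v{\left(B,h \right)} = \left(2 + B\right) h = h \left(2 + B\right)$)
$o = 81$ ($o = - 9 \left(-5 - 4\right) = \left(-9\right) \left(-9\right) = 81$)
$- 222 v{\left(21,-9 \right)} + o = - 222 \left(- 9 \left(2 + 21\right)\right) + 81 = - 222 \left(\left(-9\right) 23\right) + 81 = \left(-222\right) \left(-207\right) + 81 = 45954 + 81 = 46035$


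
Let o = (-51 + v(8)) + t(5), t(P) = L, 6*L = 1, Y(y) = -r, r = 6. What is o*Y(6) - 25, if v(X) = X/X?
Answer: 274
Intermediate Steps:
v(X) = 1
Y(y) = -6 (Y(y) = -1*6 = -6)
L = ⅙ (L = (⅙)*1 = ⅙ ≈ 0.16667)
t(P) = ⅙
o = -299/6 (o = (-51 + 1) + ⅙ = -50 + ⅙ = -299/6 ≈ -49.833)
o*Y(6) - 25 = -299/6*(-6) - 25 = 299 - 25 = 274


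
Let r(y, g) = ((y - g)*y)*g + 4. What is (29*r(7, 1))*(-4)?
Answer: -5336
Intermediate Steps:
r(y, g) = 4 + g*y*(y - g) (r(y, g) = (y*(y - g))*g + 4 = g*y*(y - g) + 4 = 4 + g*y*(y - g))
(29*r(7, 1))*(-4) = (29*(4 + 1*7**2 - 1*7*1**2))*(-4) = (29*(4 + 1*49 - 1*7*1))*(-4) = (29*(4 + 49 - 7))*(-4) = (29*46)*(-4) = 1334*(-4) = -5336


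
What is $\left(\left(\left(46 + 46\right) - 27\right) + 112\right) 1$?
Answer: $177$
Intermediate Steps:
$\left(\left(\left(46 + 46\right) - 27\right) + 112\right) 1 = \left(\left(92 - 27\right) + 112\right) 1 = \left(65 + 112\right) 1 = 177 \cdot 1 = 177$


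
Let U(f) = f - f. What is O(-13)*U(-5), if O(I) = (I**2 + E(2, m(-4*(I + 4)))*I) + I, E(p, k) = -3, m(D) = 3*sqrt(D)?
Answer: 0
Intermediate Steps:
U(f) = 0
O(I) = I**2 - 2*I (O(I) = (I**2 - 3*I) + I = I**2 - 2*I)
O(-13)*U(-5) = -13*(-2 - 13)*0 = -13*(-15)*0 = 195*0 = 0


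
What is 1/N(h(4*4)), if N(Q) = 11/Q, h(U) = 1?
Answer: 1/11 ≈ 0.090909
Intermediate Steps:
1/N(h(4*4)) = 1/(11/1) = 1/(11*1) = 1/11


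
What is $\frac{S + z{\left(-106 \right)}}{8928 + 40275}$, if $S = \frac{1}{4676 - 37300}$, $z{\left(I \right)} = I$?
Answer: $- \frac{1152715}{535066224} \approx -0.0021543$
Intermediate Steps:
$S = - \frac{1}{32624}$ ($S = \frac{1}{-32624} = - \frac{1}{32624} \approx -3.0652 \cdot 10^{-5}$)
$\frac{S + z{\left(-106 \right)}}{8928 + 40275} = \frac{- \frac{1}{32624} - 106}{8928 + 40275} = - \frac{3458145}{32624 \cdot 49203} = \left(- \frac{3458145}{32624}\right) \frac{1}{49203} = - \frac{1152715}{535066224}$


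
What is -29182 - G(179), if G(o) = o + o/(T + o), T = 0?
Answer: -29362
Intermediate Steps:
G(o) = 1 + o (G(o) = o + o/(0 + o) = o + o/o = o + 1 = 1 + o)
-29182 - G(179) = -29182 - (1 + 179) = -29182 - 1*180 = -29182 - 180 = -29362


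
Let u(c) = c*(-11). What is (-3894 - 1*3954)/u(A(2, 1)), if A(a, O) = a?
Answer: 3924/11 ≈ 356.73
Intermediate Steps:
u(c) = -11*c
(-3894 - 1*3954)/u(A(2, 1)) = (-3894 - 1*3954)/((-11*2)) = (-3894 - 3954)/(-22) = -7848*(-1/22) = 3924/11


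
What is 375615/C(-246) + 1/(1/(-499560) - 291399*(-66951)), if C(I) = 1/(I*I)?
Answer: 73845607718945808110346500/3248714354869797 ≈ 2.2731e+10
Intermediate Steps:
C(I) = I⁻² (C(I) = 1/(I²) = I⁻²)
375615/C(-246) + 1/(1/(-499560) - 291399*(-66951)) = 375615/((-246)⁻²) + 1/(1/(-499560) - 291399*(-66951)) = 375615/(1/60516) - 1/66951/(-1/499560 - 291399) = 375615*60516 - 1/66951/(-145571284441/499560) = 22730717340 - 499560/145571284441*(-1/66951) = 22730717340 + 166520/3248714354869797 = 73845607718945808110346500/3248714354869797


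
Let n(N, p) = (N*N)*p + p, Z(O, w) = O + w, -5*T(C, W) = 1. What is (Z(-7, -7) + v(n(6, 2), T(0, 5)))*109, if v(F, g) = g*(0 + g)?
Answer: -38041/25 ≈ -1521.6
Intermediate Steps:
T(C, W) = -⅕ (T(C, W) = -⅕*1 = -⅕)
n(N, p) = p + p*N² (n(N, p) = N²*p + p = p*N² + p = p + p*N²)
v(F, g) = g² (v(F, g) = g*g = g²)
(Z(-7, -7) + v(n(6, 2), T(0, 5)))*109 = ((-7 - 7) + (-⅕)²)*109 = (-14 + 1/25)*109 = -349/25*109 = -38041/25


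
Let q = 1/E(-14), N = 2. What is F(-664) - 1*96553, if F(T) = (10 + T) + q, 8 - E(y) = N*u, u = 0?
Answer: -777655/8 ≈ -97207.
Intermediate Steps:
E(y) = 8 (E(y) = 8 - 2*0 = 8 - 1*0 = 8 + 0 = 8)
q = ⅛ (q = 1/8 = ⅛ ≈ 0.12500)
F(T) = 81/8 + T (F(T) = (10 + T) + ⅛ = 81/8 + T)
F(-664) - 1*96553 = (81/8 - 664) - 1*96553 = -5231/8 - 96553 = -777655/8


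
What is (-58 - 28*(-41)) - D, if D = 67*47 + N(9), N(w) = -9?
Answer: -2050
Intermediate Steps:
D = 3140 (D = 67*47 - 9 = 3149 - 9 = 3140)
(-58 - 28*(-41)) - D = (-58 - 28*(-41)) - 1*3140 = (-58 + 1148) - 3140 = 1090 - 3140 = -2050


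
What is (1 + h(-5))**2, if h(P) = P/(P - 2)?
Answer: 144/49 ≈ 2.9388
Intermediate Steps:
h(P) = P/(-2 + P)
(1 + h(-5))**2 = (1 - 5/(-2 - 5))**2 = (1 - 5/(-7))**2 = (1 - 5*(-1/7))**2 = (1 + 5/7)**2 = (12/7)**2 = 144/49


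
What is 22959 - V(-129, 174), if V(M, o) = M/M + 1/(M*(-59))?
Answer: 174733337/7611 ≈ 22958.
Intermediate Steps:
V(M, o) = 1 - 1/(59*M) (V(M, o) = 1 - 1/59/M = 1 - 1/(59*M))
22959 - V(-129, 174) = 22959 - (-1/59 - 129)/(-129) = 22959 - (-1)*(-7612)/(129*59) = 22959 - 1*7612/7611 = 22959 - 7612/7611 = 174733337/7611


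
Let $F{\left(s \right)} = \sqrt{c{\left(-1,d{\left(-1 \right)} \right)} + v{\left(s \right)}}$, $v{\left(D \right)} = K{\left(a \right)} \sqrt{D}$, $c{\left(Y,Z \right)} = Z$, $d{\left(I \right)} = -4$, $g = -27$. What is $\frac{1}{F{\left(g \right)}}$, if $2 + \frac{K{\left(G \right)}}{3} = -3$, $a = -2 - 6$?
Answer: $\frac{1}{\sqrt{-4 - 45 i \sqrt{3}}} \approx 0.077963 + 0.082067 i$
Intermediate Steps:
$a = -8$ ($a = -2 - 6 = -8$)
$K{\left(G \right)} = -15$ ($K{\left(G \right)} = -6 + 3 \left(-3\right) = -6 - 9 = -15$)
$v{\left(D \right)} = - 15 \sqrt{D}$
$F{\left(s \right)} = \sqrt{-4 - 15 \sqrt{s}}$
$\frac{1}{F{\left(g \right)}} = \frac{1}{\sqrt{-4 - 15 \sqrt{-27}}} = \frac{1}{\sqrt{-4 - 15 \cdot 3 i \sqrt{3}}} = \frac{1}{\sqrt{-4 - 45 i \sqrt{3}}}$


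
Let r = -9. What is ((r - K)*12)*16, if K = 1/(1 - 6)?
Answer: -8448/5 ≈ -1689.6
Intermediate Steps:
K = -⅕ (K = 1/(-5) = -⅕ ≈ -0.20000)
((r - K)*12)*16 = ((-9 - 1*(-⅕))*12)*16 = ((-9 + ⅕)*12)*16 = -44/5*12*16 = -528/5*16 = -8448/5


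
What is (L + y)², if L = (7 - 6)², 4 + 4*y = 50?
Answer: 625/4 ≈ 156.25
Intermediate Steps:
y = 23/2 (y = -1 + (¼)*50 = -1 + 25/2 = 23/2 ≈ 11.500)
L = 1 (L = 1² = 1)
(L + y)² = (1 + 23/2)² = (25/2)² = 625/4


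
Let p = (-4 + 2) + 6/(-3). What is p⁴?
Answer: 256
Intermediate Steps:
p = -4 (p = -2 + 6*(-⅓) = -2 - 2 = -4)
p⁴ = (-4)⁴ = 256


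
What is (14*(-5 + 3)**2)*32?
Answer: 1792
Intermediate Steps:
(14*(-5 + 3)**2)*32 = (14*(-2)**2)*32 = (14*4)*32 = 56*32 = 1792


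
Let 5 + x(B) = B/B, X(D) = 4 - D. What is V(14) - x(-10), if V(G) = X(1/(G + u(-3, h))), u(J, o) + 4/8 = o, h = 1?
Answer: 230/29 ≈ 7.9310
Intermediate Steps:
u(J, o) = -½ + o
x(B) = -4 (x(B) = -5 + B/B = -5 + 1 = -4)
V(G) = 4 - 1/(½ + G) (V(G) = 4 - 1/(G + (-½ + 1)) = 4 - 1/(G + ½) = 4 - 1/(½ + G))
V(14) - x(-10) = 2*(1 + 4*14)/(1 + 2*14) - 1*(-4) = 2*(1 + 56)/(1 + 28) + 4 = 2*57/29 + 4 = 2*(1/29)*57 + 4 = 114/29 + 4 = 230/29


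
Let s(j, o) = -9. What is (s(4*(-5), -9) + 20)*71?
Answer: 781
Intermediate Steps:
(s(4*(-5), -9) + 20)*71 = (-9 + 20)*71 = 11*71 = 781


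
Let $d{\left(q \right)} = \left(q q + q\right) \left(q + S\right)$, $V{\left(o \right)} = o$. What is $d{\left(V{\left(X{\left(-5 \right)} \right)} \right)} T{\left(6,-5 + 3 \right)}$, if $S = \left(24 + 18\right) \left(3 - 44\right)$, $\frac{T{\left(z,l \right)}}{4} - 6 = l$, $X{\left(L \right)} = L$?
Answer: $-552640$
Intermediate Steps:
$T{\left(z,l \right)} = 24 + 4 l$
$S = -1722$ ($S = 42 \left(-41\right) = -1722$)
$d{\left(q \right)} = \left(-1722 + q\right) \left(q + q^{2}\right)$ ($d{\left(q \right)} = \left(q q + q\right) \left(q - 1722\right) = \left(q^{2} + q\right) \left(-1722 + q\right) = \left(q + q^{2}\right) \left(-1722 + q\right) = \left(-1722 + q\right) \left(q + q^{2}\right)$)
$d{\left(V{\left(X{\left(-5 \right)} \right)} \right)} T{\left(6,-5 + 3 \right)} = - 5 \left(-1722 + \left(-5\right)^{2} - -8605\right) \left(24 + 4 \left(-5 + 3\right)\right) = - 5 \left(-1722 + 25 + 8605\right) \left(24 + 4 \left(-2\right)\right) = \left(-5\right) 6908 \left(24 - 8\right) = \left(-34540\right) 16 = -552640$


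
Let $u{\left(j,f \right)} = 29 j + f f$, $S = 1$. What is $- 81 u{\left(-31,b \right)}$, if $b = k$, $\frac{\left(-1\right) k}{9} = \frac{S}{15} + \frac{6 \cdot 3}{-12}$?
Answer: $\frac{5933979}{100} \approx 59340.0$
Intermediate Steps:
$k = \frac{129}{10}$ ($k = - 9 \left(1 \cdot \frac{1}{15} + \frac{6 \cdot 3}{-12}\right) = - 9 \left(1 \cdot \frac{1}{15} + 18 \left(- \frac{1}{12}\right)\right) = - 9 \left(\frac{1}{15} - \frac{3}{2}\right) = \left(-9\right) \left(- \frac{43}{30}\right) = \frac{129}{10} \approx 12.9$)
$b = \frac{129}{10} \approx 12.9$
$u{\left(j,f \right)} = f^{2} + 29 j$ ($u{\left(j,f \right)} = 29 j + f^{2} = f^{2} + 29 j$)
$- 81 u{\left(-31,b \right)} = - 81 \left(\left(\frac{129}{10}\right)^{2} + 29 \left(-31\right)\right) = - 81 \left(\frac{16641}{100} - 899\right) = \left(-81\right) \left(- \frac{73259}{100}\right) = \frac{5933979}{100}$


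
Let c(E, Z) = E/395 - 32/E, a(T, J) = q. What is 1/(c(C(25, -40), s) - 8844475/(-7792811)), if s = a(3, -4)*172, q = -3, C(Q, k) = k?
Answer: 3078160345/5644383461 ≈ 0.54535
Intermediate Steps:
a(T, J) = -3
s = -516 (s = -3*172 = -516)
c(E, Z) = -32/E + E/395 (c(E, Z) = E*(1/395) - 32/E = E/395 - 32/E = -32/E + E/395)
1/(c(C(25, -40), s) - 8844475/(-7792811)) = 1/((-32/(-40) + (1/395)*(-40)) - 8844475/(-7792811)) = 1/((-32*(-1/40) - 8/79) - 8844475*(-1/7792811)) = 1/((⅘ - 8/79) + 8844475/7792811) = 1/(276/395 + 8844475/7792811) = 1/(5644383461/3078160345) = 3078160345/5644383461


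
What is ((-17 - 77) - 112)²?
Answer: 42436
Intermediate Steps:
((-17 - 77) - 112)² = (-94 - 112)² = (-206)² = 42436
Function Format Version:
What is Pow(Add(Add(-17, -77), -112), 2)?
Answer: 42436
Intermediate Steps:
Pow(Add(Add(-17, -77), -112), 2) = Pow(Add(-94, -112), 2) = Pow(-206, 2) = 42436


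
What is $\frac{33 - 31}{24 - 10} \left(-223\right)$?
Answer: $- \frac{223}{7} \approx -31.857$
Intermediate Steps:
$\frac{33 - 31}{24 - 10} \left(-223\right) = \frac{2}{14} \left(-223\right) = 2 \cdot \frac{1}{14} \left(-223\right) = \frac{1}{7} \left(-223\right) = - \frac{223}{7}$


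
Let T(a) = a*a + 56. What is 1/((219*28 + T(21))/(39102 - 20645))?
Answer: 18457/6629 ≈ 2.7843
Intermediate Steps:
T(a) = 56 + a² (T(a) = a² + 56 = 56 + a²)
1/((219*28 + T(21))/(39102 - 20645)) = 1/((219*28 + (56 + 21²))/(39102 - 20645)) = 1/((6132 + (56 + 441))/18457) = 1/((6132 + 497)*(1/18457)) = 1/(6629*(1/18457)) = 1/(6629/18457) = 18457/6629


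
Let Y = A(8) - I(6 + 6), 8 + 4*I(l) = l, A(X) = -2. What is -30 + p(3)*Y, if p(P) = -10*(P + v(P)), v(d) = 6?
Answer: 240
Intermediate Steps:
I(l) = -2 + l/4
p(P) = -60 - 10*P (p(P) = -10*(P + 6) = -10*(6 + P) = -60 - 10*P)
Y = -3 (Y = -2 - (-2 + (6 + 6)/4) = -2 - (-2 + (1/4)*12) = -2 - (-2 + 3) = -2 - 1*1 = -2 - 1 = -3)
-30 + p(3)*Y = -30 + (-60 - 10*3)*(-3) = -30 + (-60 - 30)*(-3) = -30 - 90*(-3) = -30 + 270 = 240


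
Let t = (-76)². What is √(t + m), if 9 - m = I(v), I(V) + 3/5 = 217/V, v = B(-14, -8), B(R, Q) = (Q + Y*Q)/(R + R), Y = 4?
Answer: √563370/10 ≈ 75.058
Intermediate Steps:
B(R, Q) = 5*Q/(2*R) (B(R, Q) = (Q + 4*Q)/(R + R) = (5*Q)/((2*R)) = (5*Q)*(1/(2*R)) = 5*Q/(2*R))
v = 10/7 (v = (5/2)*(-8)/(-14) = (5/2)*(-8)*(-1/14) = 10/7 ≈ 1.4286)
t = 5776
I(V) = -⅗ + 217/V
m = -1423/10 (m = 9 - (-⅗ + 217/(10/7)) = 9 - (-⅗ + 217*(7/10)) = 9 - (-⅗ + 1519/10) = 9 - 1*1513/10 = 9 - 1513/10 = -1423/10 ≈ -142.30)
√(t + m) = √(5776 - 1423/10) = √(56337/10) = √563370/10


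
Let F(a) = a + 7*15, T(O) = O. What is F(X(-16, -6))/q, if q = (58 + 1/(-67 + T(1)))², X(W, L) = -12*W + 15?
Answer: 1359072/14645929 ≈ 0.092795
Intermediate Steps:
X(W, L) = 15 - 12*W
F(a) = 105 + a (F(a) = a + 105 = 105 + a)
q = 14645929/4356 (q = (58 + 1/(-67 + 1))² = (58 + 1/(-66))² = (58 - 1/66)² = (3827/66)² = 14645929/4356 ≈ 3362.2)
F(X(-16, -6))/q = (105 + (15 - 12*(-16)))/(14645929/4356) = (105 + (15 + 192))*(4356/14645929) = (105 + 207)*(4356/14645929) = 312*(4356/14645929) = 1359072/14645929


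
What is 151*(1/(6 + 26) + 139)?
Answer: 671799/32 ≈ 20994.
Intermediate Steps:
151*(1/(6 + 26) + 139) = 151*(1/32 + 139) = 151*(4449/32) = 671799/32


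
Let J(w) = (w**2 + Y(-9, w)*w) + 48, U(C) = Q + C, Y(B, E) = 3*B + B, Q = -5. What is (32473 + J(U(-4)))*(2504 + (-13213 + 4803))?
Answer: -194460956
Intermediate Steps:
Y(B, E) = 4*B
U(C) = -5 + C
J(w) = 48 + w**2 - 36*w (J(w) = (w**2 + (4*(-9))*w) + 48 = (w**2 - 36*w) + 48 = 48 + w**2 - 36*w)
(32473 + J(U(-4)))*(2504 + (-13213 + 4803)) = (32473 + (48 + (-5 - 4)**2 - 36*(-5 - 4)))*(2504 + (-13213 + 4803)) = (32473 + (48 + (-9)**2 - 36*(-9)))*(2504 - 8410) = (32473 + (48 + 81 + 324))*(-5906) = (32473 + 453)*(-5906) = 32926*(-5906) = -194460956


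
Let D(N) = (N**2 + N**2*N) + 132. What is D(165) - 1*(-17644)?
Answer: 4537126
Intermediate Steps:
D(N) = 132 + N**2 + N**3 (D(N) = (N**2 + N**3) + 132 = 132 + N**2 + N**3)
D(165) - 1*(-17644) = (132 + 165**2 + 165**3) - 1*(-17644) = (132 + 27225 + 4492125) + 17644 = 4519482 + 17644 = 4537126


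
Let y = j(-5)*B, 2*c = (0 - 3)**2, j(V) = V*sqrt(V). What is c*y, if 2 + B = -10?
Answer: 270*I*sqrt(5) ≈ 603.74*I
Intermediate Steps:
j(V) = V**(3/2)
B = -12 (B = -2 - 10 = -12)
c = 9/2 (c = (0 - 3)**2/2 = (1/2)*(-3)**2 = (1/2)*9 = 9/2 ≈ 4.5000)
y = 60*I*sqrt(5) (y = (-5)**(3/2)*(-12) = -5*I*sqrt(5)*(-12) = 60*I*sqrt(5) ≈ 134.16*I)
c*y = 9*(60*I*sqrt(5))/2 = 270*I*sqrt(5)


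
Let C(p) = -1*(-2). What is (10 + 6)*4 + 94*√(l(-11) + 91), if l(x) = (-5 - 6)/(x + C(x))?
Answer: 64 + 94*√830/3 ≈ 966.71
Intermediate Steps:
C(p) = 2
l(x) = -11/(2 + x) (l(x) = (-5 - 6)/(x + 2) = -11/(2 + x))
(10 + 6)*4 + 94*√(l(-11) + 91) = (10 + 6)*4 + 94*√(-11/(2 - 11) + 91) = 16*4 + 94*√(-11/(-9) + 91) = 64 + 94*√(-11*(-⅑) + 91) = 64 + 94*√(11/9 + 91) = 64 + 94*√(830/9) = 64 + 94*(√830/3) = 64 + 94*√830/3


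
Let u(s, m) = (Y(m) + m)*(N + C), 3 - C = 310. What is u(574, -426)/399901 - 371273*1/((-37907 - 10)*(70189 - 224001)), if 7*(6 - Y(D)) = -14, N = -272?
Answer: 1411345517695315/2332258464729204 ≈ 0.60514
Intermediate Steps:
Y(D) = 8 (Y(D) = 6 - ⅐*(-14) = 6 + 2 = 8)
C = -307 (C = 3 - 1*310 = 3 - 310 = -307)
u(s, m) = -4632 - 579*m (u(s, m) = (8 + m)*(-272 - 307) = (8 + m)*(-579) = -4632 - 579*m)
u(574, -426)/399901 - 371273*1/((-37907 - 10)*(70189 - 224001)) = (-4632 - 579*(-426))/399901 - 371273*1/((-37907 - 10)*(70189 - 224001)) = (-4632 + 246654)*(1/399901) - 371273/((-37917*(-153812))) = 242022*(1/399901) - 371273/5832089604 = 242022/399901 - 371273*1/5832089604 = 242022/399901 - 371273/5832089604 = 1411345517695315/2332258464729204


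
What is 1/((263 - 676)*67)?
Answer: -1/27671 ≈ -3.6139e-5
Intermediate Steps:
1/((263 - 676)*67) = 1/(-413*67) = 1/(-27671) = -1/27671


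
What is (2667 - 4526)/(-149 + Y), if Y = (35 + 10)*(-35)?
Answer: 1859/1724 ≈ 1.0783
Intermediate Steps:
Y = -1575 (Y = 45*(-35) = -1575)
(2667 - 4526)/(-149 + Y) = (2667 - 4526)/(-149 - 1575) = -1859/(-1724) = -1859*(-1/1724) = 1859/1724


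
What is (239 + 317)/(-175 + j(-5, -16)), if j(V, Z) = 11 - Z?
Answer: -139/37 ≈ -3.7568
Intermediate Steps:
(239 + 317)/(-175 + j(-5, -16)) = (239 + 317)/(-175 + (11 - 1*(-16))) = 556/(-175 + (11 + 16)) = 556/(-175 + 27) = 556/(-148) = 556*(-1/148) = -139/37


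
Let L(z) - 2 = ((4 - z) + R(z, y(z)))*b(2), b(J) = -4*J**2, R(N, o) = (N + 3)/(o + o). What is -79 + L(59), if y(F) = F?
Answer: 46881/59 ≈ 794.59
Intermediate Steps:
R(N, o) = (3 + N)/(2*o) (R(N, o) = (3 + N)/((2*o)) = (3 + N)*(1/(2*o)) = (3 + N)/(2*o))
L(z) = -62 + 16*z - 8*(3 + z)/z (L(z) = 2 + ((4 - z) + (3 + z)/(2*z))*(-4*2**2) = 2 + (4 - z + (3 + z)/(2*z))*(-4*4) = 2 + (4 - z + (3 + z)/(2*z))*(-16) = 2 + (-64 + 16*z - 8*(3 + z)/z) = -62 + 16*z - 8*(3 + z)/z)
-79 + L(59) = -79 + (-70 - 24/59 + 16*59) = -79 + (-70 - 24*1/59 + 944) = -79 + (-70 - 24/59 + 944) = -79 + 51542/59 = 46881/59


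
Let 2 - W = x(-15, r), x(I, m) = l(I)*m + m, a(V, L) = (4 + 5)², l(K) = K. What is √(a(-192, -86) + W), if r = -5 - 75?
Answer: I*√1037 ≈ 32.203*I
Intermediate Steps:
r = -80
a(V, L) = 81 (a(V, L) = 9² = 81)
x(I, m) = m + I*m (x(I, m) = I*m + m = m + I*m)
W = -1118 (W = 2 - (-80)*(1 - 15) = 2 - (-80)*(-14) = 2 - 1*1120 = 2 - 1120 = -1118)
√(a(-192, -86) + W) = √(81 - 1118) = √(-1037) = I*√1037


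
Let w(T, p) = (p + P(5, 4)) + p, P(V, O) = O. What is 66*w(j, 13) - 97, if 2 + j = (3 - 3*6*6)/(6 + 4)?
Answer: 1883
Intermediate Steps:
j = -25/2 (j = -2 + (3 - 3*6*6)/(6 + 4) = -2 + (3 - 18*6)/10 = -2 + (3 - 108)*(1/10) = -2 - 105*1/10 = -2 - 21/2 = -25/2 ≈ -12.500)
w(T, p) = 4 + 2*p (w(T, p) = (p + 4) + p = (4 + p) + p = 4 + 2*p)
66*w(j, 13) - 97 = 66*(4 + 2*13) - 97 = 66*(4 + 26) - 97 = 66*30 - 97 = 1980 - 97 = 1883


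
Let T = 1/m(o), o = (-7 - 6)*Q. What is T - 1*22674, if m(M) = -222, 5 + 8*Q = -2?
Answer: -5033629/222 ≈ -22674.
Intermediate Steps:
Q = -7/8 (Q = -5/8 + (⅛)*(-2) = -5/8 - ¼ = -7/8 ≈ -0.87500)
o = 91/8 (o = (-7 - 6)*(-7/8) = -13*(-7/8) = 91/8 ≈ 11.375)
T = -1/222 (T = 1/(-222) = -1/222 ≈ -0.0045045)
T - 1*22674 = -1/222 - 1*22674 = -1/222 - 22674 = -5033629/222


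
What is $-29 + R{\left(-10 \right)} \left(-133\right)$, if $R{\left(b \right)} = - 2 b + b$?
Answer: $-1359$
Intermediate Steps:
$R{\left(b \right)} = - b$
$-29 + R{\left(-10 \right)} \left(-133\right) = -29 + \left(-1\right) \left(-10\right) \left(-133\right) = -29 + 10 \left(-133\right) = -29 - 1330 = -1359$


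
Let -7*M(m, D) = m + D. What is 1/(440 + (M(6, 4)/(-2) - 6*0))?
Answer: 7/3085 ≈ 0.0022690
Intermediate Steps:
M(m, D) = -D/7 - m/7 (M(m, D) = -(m + D)/7 = -(D + m)/7 = -D/7 - m/7)
1/(440 + (M(6, 4)/(-2) - 6*0)) = 1/(440 + ((-⅐*4 - ⅐*6)/(-2) - 6*0)) = 1/(440 + ((-4/7 - 6/7)*(-½) + 0)) = 1/(440 + (-10/7*(-½) + 0)) = 1/(440 + (5/7 + 0)) = 1/(440 + 5/7) = 1/(3085/7) = 7/3085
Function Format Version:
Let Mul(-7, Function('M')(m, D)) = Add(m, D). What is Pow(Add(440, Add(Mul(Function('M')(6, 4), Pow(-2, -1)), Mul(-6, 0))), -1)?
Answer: Rational(7, 3085) ≈ 0.0022690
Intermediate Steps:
Function('M')(m, D) = Add(Mul(Rational(-1, 7), D), Mul(Rational(-1, 7), m)) (Function('M')(m, D) = Mul(Rational(-1, 7), Add(m, D)) = Mul(Rational(-1, 7), Add(D, m)) = Add(Mul(Rational(-1, 7), D), Mul(Rational(-1, 7), m)))
Pow(Add(440, Add(Mul(Function('M')(6, 4), Pow(-2, -1)), Mul(-6, 0))), -1) = Pow(Add(440, Add(Mul(Add(Mul(Rational(-1, 7), 4), Mul(Rational(-1, 7), 6)), Pow(-2, -1)), Mul(-6, 0))), -1) = Pow(Add(440, Add(Mul(Add(Rational(-4, 7), Rational(-6, 7)), Rational(-1, 2)), 0)), -1) = Pow(Add(440, Add(Mul(Rational(-10, 7), Rational(-1, 2)), 0)), -1) = Pow(Add(440, Add(Rational(5, 7), 0)), -1) = Pow(Add(440, Rational(5, 7)), -1) = Pow(Rational(3085, 7), -1) = Rational(7, 3085)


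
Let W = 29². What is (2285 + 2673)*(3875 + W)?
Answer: 23381928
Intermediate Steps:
W = 841
(2285 + 2673)*(3875 + W) = (2285 + 2673)*(3875 + 841) = 4958*4716 = 23381928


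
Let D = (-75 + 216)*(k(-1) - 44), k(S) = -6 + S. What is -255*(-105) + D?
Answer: 19584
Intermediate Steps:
D = -7191 (D = (-75 + 216)*((-6 - 1) - 44) = 141*(-7 - 44) = 141*(-51) = -7191)
-255*(-105) + D = -255*(-105) - 7191 = 26775 - 7191 = 19584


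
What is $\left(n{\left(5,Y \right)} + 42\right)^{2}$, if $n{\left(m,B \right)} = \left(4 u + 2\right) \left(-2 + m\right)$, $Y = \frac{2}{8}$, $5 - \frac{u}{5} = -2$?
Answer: $219024$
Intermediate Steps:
$u = 35$ ($u = 25 - -10 = 25 + 10 = 35$)
$Y = \frac{1}{4}$ ($Y = 2 \cdot \frac{1}{8} = \frac{1}{4} \approx 0.25$)
$n{\left(m,B \right)} = -284 + 142 m$ ($n{\left(m,B \right)} = \left(4 \cdot 35 + 2\right) \left(-2 + m\right) = \left(140 + 2\right) \left(-2 + m\right) = 142 \left(-2 + m\right) = -284 + 142 m$)
$\left(n{\left(5,Y \right)} + 42\right)^{2} = \left(\left(-284 + 142 \cdot 5\right) + 42\right)^{2} = \left(\left(-284 + 710\right) + 42\right)^{2} = \left(426 + 42\right)^{2} = 468^{2} = 219024$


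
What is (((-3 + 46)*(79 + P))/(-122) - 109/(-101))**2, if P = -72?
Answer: 292512609/151831684 ≈ 1.9266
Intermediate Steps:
(((-3 + 46)*(79 + P))/(-122) - 109/(-101))**2 = (((-3 + 46)*(79 - 72))/(-122) - 109/(-101))**2 = ((43*7)*(-1/122) - 109*(-1/101))**2 = (301*(-1/122) + 109/101)**2 = (-301/122 + 109/101)**2 = (-17103/12322)**2 = 292512609/151831684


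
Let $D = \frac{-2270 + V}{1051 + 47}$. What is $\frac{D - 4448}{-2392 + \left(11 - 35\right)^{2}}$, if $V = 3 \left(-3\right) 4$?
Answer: $\frac{2443105}{996984} \approx 2.4505$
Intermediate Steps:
$V = -36$ ($V = \left(-9\right) 4 = -36$)
$D = - \frac{1153}{549}$ ($D = \frac{-2270 - 36}{1051 + 47} = - \frac{2306}{1098} = \left(-2306\right) \frac{1}{1098} = - \frac{1153}{549} \approx -2.1002$)
$\frac{D - 4448}{-2392 + \left(11 - 35\right)^{2}} = \frac{- \frac{1153}{549} - 4448}{-2392 + \left(11 - 35\right)^{2}} = - \frac{2443105}{549 \left(-2392 + \left(-24\right)^{2}\right)} = - \frac{2443105}{549 \left(-2392 + 576\right)} = - \frac{2443105}{549 \left(-1816\right)} = \left(- \frac{2443105}{549}\right) \left(- \frac{1}{1816}\right) = \frac{2443105}{996984}$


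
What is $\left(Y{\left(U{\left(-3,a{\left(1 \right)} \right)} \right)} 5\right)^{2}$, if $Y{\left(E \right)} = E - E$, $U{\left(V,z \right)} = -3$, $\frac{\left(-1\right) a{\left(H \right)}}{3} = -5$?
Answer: $0$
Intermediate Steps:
$a{\left(H \right)} = 15$ ($a{\left(H \right)} = \left(-3\right) \left(-5\right) = 15$)
$Y{\left(E \right)} = 0$
$\left(Y{\left(U{\left(-3,a{\left(1 \right)} \right)} \right)} 5\right)^{2} = \left(0 \cdot 5\right)^{2} = 0^{2} = 0$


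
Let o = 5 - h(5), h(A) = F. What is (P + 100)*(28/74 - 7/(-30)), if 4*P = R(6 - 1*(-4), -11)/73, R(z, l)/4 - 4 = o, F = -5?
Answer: 827701/13505 ≈ 61.288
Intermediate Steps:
h(A) = -5
o = 10 (o = 5 - 1*(-5) = 5 + 5 = 10)
R(z, l) = 56 (R(z, l) = 16 + 4*10 = 16 + 40 = 56)
P = 14/73 (P = (56/73)/4 = (56*(1/73))/4 = (¼)*(56/73) = 14/73 ≈ 0.19178)
(P + 100)*(28/74 - 7/(-30)) = (14/73 + 100)*(28/74 - 7/(-30)) = 7314*(28*(1/74) - 7*(-1/30))/73 = 7314*(14/37 + 7/30)/73 = (7314/73)*(679/1110) = 827701/13505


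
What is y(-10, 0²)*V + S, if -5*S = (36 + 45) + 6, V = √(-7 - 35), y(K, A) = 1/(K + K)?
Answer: -87/5 - I*√42/20 ≈ -17.4 - 0.32404*I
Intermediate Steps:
y(K, A) = 1/(2*K)
V = I*√42 (V = √(-42) = I*√42 ≈ 6.4807*I)
S = -87/5 (S = -((36 + 45) + 6)/5 = -(81 + 6)/5 = -⅕*87 = -87/5 ≈ -17.400)
y(-10, 0²)*V + S = ((½)/(-10))*(I*√42) - 87/5 = ((½)*(-⅒))*(I*√42) - 87/5 = -I*√42/20 - 87/5 = -87/5 - I*√42/20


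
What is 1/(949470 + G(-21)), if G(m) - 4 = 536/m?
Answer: 21/19938418 ≈ 1.0532e-6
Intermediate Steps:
G(m) = 4 + 536/m
1/(949470 + G(-21)) = 1/(949470 + (4 + 536/(-21))) = 1/(949470 + (4 + 536*(-1/21))) = 1/(949470 + (4 - 536/21)) = 1/(949470 - 452/21) = 1/(19938418/21) = 21/19938418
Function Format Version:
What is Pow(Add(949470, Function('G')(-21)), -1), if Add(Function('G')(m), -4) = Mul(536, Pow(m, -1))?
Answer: Rational(21, 19938418) ≈ 1.0532e-6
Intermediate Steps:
Function('G')(m) = Add(4, Mul(536, Pow(m, -1)))
Pow(Add(949470, Function('G')(-21)), -1) = Pow(Add(949470, Add(4, Mul(536, Pow(-21, -1)))), -1) = Pow(Add(949470, Add(4, Mul(536, Rational(-1, 21)))), -1) = Pow(Add(949470, Add(4, Rational(-536, 21))), -1) = Pow(Add(949470, Rational(-452, 21)), -1) = Pow(Rational(19938418, 21), -1) = Rational(21, 19938418)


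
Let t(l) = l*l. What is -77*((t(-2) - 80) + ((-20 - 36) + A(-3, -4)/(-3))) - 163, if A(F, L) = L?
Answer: 29695/3 ≈ 9898.3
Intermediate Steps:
t(l) = l²
-77*((t(-2) - 80) + ((-20 - 36) + A(-3, -4)/(-3))) - 163 = -77*(((-2)² - 80) + ((-20 - 36) - 4/(-3))) - 163 = -77*((4 - 80) + (-56 - 4*(-⅓))) - 163 = -77*(-76 + (-56 + 4/3)) - 163 = -77*(-76 - 164/3) - 163 = -77*(-392/3) - 163 = 30184/3 - 163 = 29695/3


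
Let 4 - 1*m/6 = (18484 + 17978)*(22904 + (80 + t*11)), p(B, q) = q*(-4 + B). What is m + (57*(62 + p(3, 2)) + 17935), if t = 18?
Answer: -5071551125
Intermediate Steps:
m = -5071572480 (m = 24 - 6*(18484 + 17978)*(22904 + (80 + 18*11)) = 24 - 218772*(22904 + (80 + 198)) = 24 - 218772*(22904 + 278) = 24 - 218772*23182 = 24 - 6*845262084 = 24 - 5071572504 = -5071572480)
m + (57*(62 + p(3, 2)) + 17935) = -5071572480 + (57*(62 + 2*(-4 + 3)) + 17935) = -5071572480 + (57*(62 + 2*(-1)) + 17935) = -5071572480 + (57*(62 - 2) + 17935) = -5071572480 + (57*60 + 17935) = -5071572480 + (3420 + 17935) = -5071572480 + 21355 = -5071551125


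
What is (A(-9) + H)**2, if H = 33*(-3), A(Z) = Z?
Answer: 11664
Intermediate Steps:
H = -99
(A(-9) + H)**2 = (-9 - 99)**2 = (-108)**2 = 11664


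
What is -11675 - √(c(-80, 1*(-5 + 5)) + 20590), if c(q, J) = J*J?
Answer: -11675 - √20590 ≈ -11819.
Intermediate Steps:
c(q, J) = J²
-11675 - √(c(-80, 1*(-5 + 5)) + 20590) = -11675 - √((1*(-5 + 5))² + 20590) = -11675 - √((1*0)² + 20590) = -11675 - √(0² + 20590) = -11675 - √(0 + 20590) = -11675 - √20590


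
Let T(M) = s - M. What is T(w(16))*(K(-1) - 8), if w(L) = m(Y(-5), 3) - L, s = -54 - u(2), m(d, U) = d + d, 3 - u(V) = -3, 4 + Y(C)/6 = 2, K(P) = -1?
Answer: 180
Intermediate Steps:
Y(C) = -12 (Y(C) = -24 + 6*2 = -24 + 12 = -12)
u(V) = 6 (u(V) = 3 - 1*(-3) = 3 + 3 = 6)
m(d, U) = 2*d
s = -60 (s = -54 - 1*6 = -54 - 6 = -60)
w(L) = -24 - L (w(L) = 2*(-12) - L = -24 - L)
T(M) = -60 - M
T(w(16))*(K(-1) - 8) = (-60 - (-24 - 1*16))*(-1 - 8) = (-60 - (-24 - 16))*(-9) = (-60 - 1*(-40))*(-9) = (-60 + 40)*(-9) = -20*(-9) = 180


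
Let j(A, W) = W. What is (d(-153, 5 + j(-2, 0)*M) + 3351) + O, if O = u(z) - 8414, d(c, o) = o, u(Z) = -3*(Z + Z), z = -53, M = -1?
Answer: -4740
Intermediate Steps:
u(Z) = -6*Z
O = -8096 (O = -6*(-53) - 8414 = 318 - 8414 = -8096)
(d(-153, 5 + j(-2, 0)*M) + 3351) + O = ((5 + 0*(-1)) + 3351) - 8096 = ((5 + 0) + 3351) - 8096 = (5 + 3351) - 8096 = 3356 - 8096 = -4740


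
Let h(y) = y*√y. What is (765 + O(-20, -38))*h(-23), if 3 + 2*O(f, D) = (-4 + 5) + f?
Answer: -17342*I*√23 ≈ -83169.0*I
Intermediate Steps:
O(f, D) = -1 + f/2 (O(f, D) = -3/2 + ((-4 + 5) + f)/2 = -3/2 + (1 + f)/2 = -3/2 + (½ + f/2) = -1 + f/2)
h(y) = y^(3/2)
(765 + O(-20, -38))*h(-23) = (765 + (-1 + (½)*(-20)))*(-23)^(3/2) = (765 + (-1 - 10))*(-23*I*√23) = (765 - 11)*(-23*I*√23) = 754*(-23*I*√23) = -17342*I*√23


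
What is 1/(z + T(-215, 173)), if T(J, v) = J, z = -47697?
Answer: -1/47912 ≈ -2.0872e-5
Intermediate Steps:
1/(z + T(-215, 173)) = 1/(-47697 - 215) = 1/(-47912) = -1/47912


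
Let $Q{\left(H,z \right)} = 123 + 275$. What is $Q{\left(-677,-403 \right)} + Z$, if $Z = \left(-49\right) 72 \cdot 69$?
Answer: $-243034$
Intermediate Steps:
$Z = -243432$ ($Z = \left(-3528\right) 69 = -243432$)
$Q{\left(H,z \right)} = 398$
$Q{\left(-677,-403 \right)} + Z = 398 - 243432 = -243034$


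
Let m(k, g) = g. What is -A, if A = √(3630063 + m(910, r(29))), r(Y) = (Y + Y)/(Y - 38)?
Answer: -√32670509/3 ≈ -1905.3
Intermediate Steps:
r(Y) = 2*Y/(-38 + Y) (r(Y) = (2*Y)/(-38 + Y) = 2*Y/(-38 + Y))
A = √32670509/3 (A = √(3630063 + 2*29/(-38 + 29)) = √(3630063 + 2*29/(-9)) = √(3630063 + 2*29*(-⅑)) = √(3630063 - 58/9) = √(32670509/9) = √32670509/3 ≈ 1905.3)
-A = -√32670509/3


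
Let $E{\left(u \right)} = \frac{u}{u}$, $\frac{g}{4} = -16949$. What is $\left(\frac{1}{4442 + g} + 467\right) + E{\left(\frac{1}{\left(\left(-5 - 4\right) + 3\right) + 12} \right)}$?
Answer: $\frac{29649671}{63354} \approx 468.0$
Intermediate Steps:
$g = -67796$ ($g = 4 \left(-16949\right) = -67796$)
$E{\left(u \right)} = 1$
$\left(\frac{1}{4442 + g} + 467\right) + E{\left(\frac{1}{\left(\left(-5 - 4\right) + 3\right) + 12} \right)} = \left(\frac{1}{4442 - 67796} + 467\right) + 1 = \left(\frac{1}{-63354} + 467\right) + 1 = \left(- \frac{1}{63354} + 467\right) + 1 = \frac{29586317}{63354} + 1 = \frac{29649671}{63354}$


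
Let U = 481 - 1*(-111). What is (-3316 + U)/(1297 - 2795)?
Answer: 1362/749 ≈ 1.8184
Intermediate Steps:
U = 592 (U = 481 + 111 = 592)
(-3316 + U)/(1297 - 2795) = (-3316 + 592)/(1297 - 2795) = -2724/(-1498) = -2724*(-1/1498) = 1362/749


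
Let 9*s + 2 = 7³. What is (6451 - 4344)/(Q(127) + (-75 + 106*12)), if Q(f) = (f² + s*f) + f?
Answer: 18963/200384 ≈ 0.094633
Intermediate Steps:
s = 341/9 (s = -2/9 + (⅑)*7³ = -2/9 + (⅑)*343 = -2/9 + 343/9 = 341/9 ≈ 37.889)
Q(f) = f² + 350*f/9 (Q(f) = (f² + 341*f/9) + f = f² + 350*f/9)
(6451 - 4344)/(Q(127) + (-75 + 106*12)) = (6451 - 4344)/((⅑)*127*(350 + 9*127) + (-75 + 106*12)) = 2107/((⅑)*127*(350 + 1143) + (-75 + 1272)) = 2107/((⅑)*127*1493 + 1197) = 2107/(189611/9 + 1197) = 2107/(200384/9) = 2107*(9/200384) = 18963/200384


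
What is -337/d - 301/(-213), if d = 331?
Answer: 27850/70503 ≈ 0.39502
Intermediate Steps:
-337/d - 301/(-213) = -337/331 - 301/(-213) = -337*1/331 - 301*(-1/213) = -337/331 + 301/213 = 27850/70503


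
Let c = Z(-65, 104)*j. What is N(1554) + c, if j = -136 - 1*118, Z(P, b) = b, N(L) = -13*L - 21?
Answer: -46639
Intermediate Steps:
N(L) = -21 - 13*L
j = -254 (j = -136 - 118 = -254)
c = -26416 (c = 104*(-254) = -26416)
N(1554) + c = (-21 - 13*1554) - 26416 = (-21 - 20202) - 26416 = -20223 - 26416 = -46639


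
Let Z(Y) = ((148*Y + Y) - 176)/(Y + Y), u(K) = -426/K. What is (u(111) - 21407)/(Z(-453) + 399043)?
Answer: -717734106/13379223347 ≈ -0.053645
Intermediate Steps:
Z(Y) = (-176 + 149*Y)/(2*Y) (Z(Y) = (149*Y - 176)/((2*Y)) = (-176 + 149*Y)*(1/(2*Y)) = (-176 + 149*Y)/(2*Y))
(u(111) - 21407)/(Z(-453) + 399043) = (-426/111 - 21407)/((149/2 - 88/(-453)) + 399043) = (-426*1/111 - 21407)/((149/2 - 88*(-1/453)) + 399043) = (-142/37 - 21407)/((149/2 + 88/453) + 399043) = -792201/(37*(67673/906 + 399043)) = -792201/(37*361600631/906) = -792201/37*906/361600631 = -717734106/13379223347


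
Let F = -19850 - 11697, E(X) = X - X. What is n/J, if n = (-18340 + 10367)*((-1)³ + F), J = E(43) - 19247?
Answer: -251532204/19247 ≈ -13069.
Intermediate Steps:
E(X) = 0
F = -31547
J = -19247 (J = 0 - 19247 = -19247)
n = 251532204 (n = (-18340 + 10367)*((-1)³ - 31547) = -7973*(-1 - 31547) = -7973*(-31548) = 251532204)
n/J = 251532204/(-19247) = 251532204*(-1/19247) = -251532204/19247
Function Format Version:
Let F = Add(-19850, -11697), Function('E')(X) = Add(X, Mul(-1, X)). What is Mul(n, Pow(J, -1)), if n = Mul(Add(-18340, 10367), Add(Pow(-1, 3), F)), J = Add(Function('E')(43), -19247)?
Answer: Rational(-251532204, 19247) ≈ -13069.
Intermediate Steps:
Function('E')(X) = 0
F = -31547
J = -19247 (J = Add(0, -19247) = -19247)
n = 251532204 (n = Mul(Add(-18340, 10367), Add(Pow(-1, 3), -31547)) = Mul(-7973, Add(-1, -31547)) = Mul(-7973, -31548) = 251532204)
Mul(n, Pow(J, -1)) = Mul(251532204, Pow(-19247, -1)) = Mul(251532204, Rational(-1, 19247)) = Rational(-251532204, 19247)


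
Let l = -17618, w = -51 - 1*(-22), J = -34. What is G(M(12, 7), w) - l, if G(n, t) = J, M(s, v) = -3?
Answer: 17584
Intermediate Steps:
w = -29 (w = -51 + 22 = -29)
G(n, t) = -34
G(M(12, 7), w) - l = -34 - 1*(-17618) = -34 + 17618 = 17584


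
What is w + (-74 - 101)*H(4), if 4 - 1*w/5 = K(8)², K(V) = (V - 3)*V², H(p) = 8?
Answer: -513380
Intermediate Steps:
K(V) = V²*(-3 + V) (K(V) = (-3 + V)*V² = V²*(-3 + V))
w = -511980 (w = 20 - 5*4096*(-3 + 8)² = 20 - 5*(64*5)² = 20 - 5*320² = 20 - 5*102400 = 20 - 512000 = -511980)
w + (-74 - 101)*H(4) = -511980 + (-74 - 101)*8 = -511980 - 175*8 = -511980 - 1400 = -513380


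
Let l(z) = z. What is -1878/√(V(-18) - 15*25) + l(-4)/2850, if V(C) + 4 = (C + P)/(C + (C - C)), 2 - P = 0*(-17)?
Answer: -2/1425 + 5634*I*√3403/3403 ≈ -0.0014035 + 96.58*I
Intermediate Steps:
P = 2 (P = 2 - 0*(-17) = 2 - 1*0 = 2 + 0 = 2)
V(C) = -4 + (2 + C)/C (V(C) = -4 + (C + 2)/(C + (C - C)) = -4 + (2 + C)/(C + 0) = -4 + (2 + C)/C)
-1878/√(V(-18) - 15*25) + l(-4)/2850 = -1878/√((-3 + 2/(-18)) - 15*25) - 4/2850 = -1878/√((-3 + 2*(-1/18)) - 375) - 4*1/2850 = -1878/√((-3 - ⅑) - 375) - 2/1425 = -1878/√(-28/9 - 375) - 2/1425 = -1878*(-3*I*√3403/3403) - 2/1425 = -(-5634)*I*√3403/3403 - 2/1425 = 5634*I*√3403/3403 - 2/1425 = -2/1425 + 5634*I*√3403/3403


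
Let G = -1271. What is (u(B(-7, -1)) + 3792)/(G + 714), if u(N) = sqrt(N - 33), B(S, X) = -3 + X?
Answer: -3792/557 - I*sqrt(37)/557 ≈ -6.8079 - 0.010921*I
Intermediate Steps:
u(N) = sqrt(-33 + N)
(u(B(-7, -1)) + 3792)/(G + 714) = (sqrt(-33 + (-3 - 1)) + 3792)/(-1271 + 714) = (sqrt(-33 - 4) + 3792)/(-557) = (sqrt(-37) + 3792)*(-1/557) = (I*sqrt(37) + 3792)*(-1/557) = (3792 + I*sqrt(37))*(-1/557) = -3792/557 - I*sqrt(37)/557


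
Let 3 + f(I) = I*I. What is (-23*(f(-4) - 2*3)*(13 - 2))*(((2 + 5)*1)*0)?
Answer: 0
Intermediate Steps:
f(I) = -3 + I**2 (f(I) = -3 + I*I = -3 + I**2)
(-23*(f(-4) - 2*3)*(13 - 2))*(((2 + 5)*1)*0) = (-23*((-3 + (-4)**2) - 2*3)*(13 - 2))*(((2 + 5)*1)*0) = (-23*((-3 + 16) - 6)*11)*((7*1)*0) = (-23*(13 - 6)*11)*(7*0) = -161*11*0 = -23*77*0 = -1771*0 = 0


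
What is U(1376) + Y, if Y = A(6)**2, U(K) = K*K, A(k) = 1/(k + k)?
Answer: 272646145/144 ≈ 1.8934e+6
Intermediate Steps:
A(k) = 1/(2*k)
U(K) = K**2
Y = 1/144 (Y = ((1/2)/6)**2 = ((1/2)*(1/6))**2 = (1/12)**2 = 1/144 ≈ 0.0069444)
U(1376) + Y = 1376**2 + 1/144 = 1893376 + 1/144 = 272646145/144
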